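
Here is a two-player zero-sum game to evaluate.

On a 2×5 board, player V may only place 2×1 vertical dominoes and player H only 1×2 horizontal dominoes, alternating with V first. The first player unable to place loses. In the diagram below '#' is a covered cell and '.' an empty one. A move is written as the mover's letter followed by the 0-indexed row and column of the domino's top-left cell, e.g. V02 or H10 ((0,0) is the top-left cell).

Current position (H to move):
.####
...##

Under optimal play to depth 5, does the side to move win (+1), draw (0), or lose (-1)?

[.####/...##] H move#1: H10:+1/.####/##.##*, H11:-1/.####/.####
[.####/##.##] end (terminal -1, V#2); searched .####/...## to 5

value(.####/...##, H) = +1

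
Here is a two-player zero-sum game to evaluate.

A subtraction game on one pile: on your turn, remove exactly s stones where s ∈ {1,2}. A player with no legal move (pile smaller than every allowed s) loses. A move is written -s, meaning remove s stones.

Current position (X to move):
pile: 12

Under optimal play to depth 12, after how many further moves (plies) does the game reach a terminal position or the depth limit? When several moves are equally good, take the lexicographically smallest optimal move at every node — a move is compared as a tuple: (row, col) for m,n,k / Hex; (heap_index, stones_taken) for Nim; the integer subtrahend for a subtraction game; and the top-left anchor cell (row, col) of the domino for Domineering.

[12] X move#1: -1:-1/11*, -2:-1/10
[11] O move#2: -1:-1/10, -2:+1/9*
[9] X move#3: -1:-1/8*, -2:-1/7
[8] O move#4: -1:-1/7, -2:+1/6*
[6] X move#5: -1:-1/5*, -2:-1/4
[5] O move#6: -1:-1/4, -2:+1/3*
[3] X move#7: -1:-1/2*, -2:-1/1
[2] O move#8: -1:-1/1, -2:+1/0*
[0] end (terminal -1, X#9); searched 12 to 12

PV length from [12]: 8 plies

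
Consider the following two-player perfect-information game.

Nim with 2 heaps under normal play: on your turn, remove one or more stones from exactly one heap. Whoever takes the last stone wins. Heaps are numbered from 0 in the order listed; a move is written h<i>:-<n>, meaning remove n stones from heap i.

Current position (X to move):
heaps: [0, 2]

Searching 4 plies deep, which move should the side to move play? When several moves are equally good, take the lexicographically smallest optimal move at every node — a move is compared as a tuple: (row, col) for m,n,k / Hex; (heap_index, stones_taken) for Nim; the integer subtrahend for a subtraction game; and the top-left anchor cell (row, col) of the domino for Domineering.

ply 1, X at (0,2) | h1:-1=-1→(0,1); h1:-2=+1→(0,0)*
ply 2: (0,0) is terminal -1 (O); from (0,2) depth 4

X's best at [(0,2)]: h1:-2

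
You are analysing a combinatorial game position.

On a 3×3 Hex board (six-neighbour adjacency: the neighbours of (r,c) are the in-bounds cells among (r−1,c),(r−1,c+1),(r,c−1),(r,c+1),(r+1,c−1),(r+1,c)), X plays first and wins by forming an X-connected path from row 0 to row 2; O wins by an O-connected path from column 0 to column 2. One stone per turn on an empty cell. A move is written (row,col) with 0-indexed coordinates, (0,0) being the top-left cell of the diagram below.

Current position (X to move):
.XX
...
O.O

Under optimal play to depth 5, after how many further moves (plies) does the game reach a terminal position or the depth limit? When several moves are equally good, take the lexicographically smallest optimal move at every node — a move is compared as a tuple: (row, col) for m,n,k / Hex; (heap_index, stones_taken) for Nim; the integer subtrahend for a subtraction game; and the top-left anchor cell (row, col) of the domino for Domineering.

ply 1, X at .XX/.../O.O | (0,0)=-1→XXX/.../O.O; (1,0)=-1→.XX/X../O.O; (1,1)=-1→.XX/.X./O.O; (1,2)=-1→.XX/..X/O.O; (2,1)=+1→.XX/.../OXO*
ply 2, O at .XX/.../OXO | (0,0)=-1→OXX/.../OXO*; (1,0)=-1→.XX/O../OXO; (1,1)=-1→.XX/.O./OXO; (1,2)=-1→.XX/..O/OXO
ply 3, X at OXX/.../OXO | (1,0)=+1→OXX/X../OXO*; (1,1)=+1→OXX/.X./OXO; (1,2)=+1→OXX/..X/OXO
ply 4, O at OXX/X../OXO | (1,1)=-1→OXX/XO./OXO*; (1,2)=-1→OXX/X.O/OXO
ply 5, X at OXX/XO./OXO | (1,2)=+1→OXX/XOX/OXO*
ply 6: OXX/XOX/OXO is terminal -1 (O); from .XX/.../O.O depth 5

PV length from [.XX/.../O.O]: 5 plies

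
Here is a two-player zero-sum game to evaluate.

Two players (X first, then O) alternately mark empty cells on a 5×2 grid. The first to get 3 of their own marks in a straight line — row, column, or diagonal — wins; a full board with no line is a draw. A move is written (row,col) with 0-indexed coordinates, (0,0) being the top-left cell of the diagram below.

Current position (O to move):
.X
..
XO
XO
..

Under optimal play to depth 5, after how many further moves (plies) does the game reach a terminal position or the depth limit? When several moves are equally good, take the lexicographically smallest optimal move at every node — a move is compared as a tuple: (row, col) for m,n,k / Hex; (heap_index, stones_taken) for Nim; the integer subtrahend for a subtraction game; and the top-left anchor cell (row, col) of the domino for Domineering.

PV length from [.X/../XO/XO/..]: 1 ply

[.X/../XO/XO/..] O move#1: (0,0):-1/OX/../XO/XO/.., (1,0):-1/.X/O./XO/XO/.., (1,1):+1/.X/.O/XO/XO/..*, (4,0):-1/.X/../XO/XO/O., (4,1):+1/.X/../XO/XO/.O
[.X/.O/XO/XO/..] end (terminal -1, X#2); searched .X/../XO/XO/.. to 5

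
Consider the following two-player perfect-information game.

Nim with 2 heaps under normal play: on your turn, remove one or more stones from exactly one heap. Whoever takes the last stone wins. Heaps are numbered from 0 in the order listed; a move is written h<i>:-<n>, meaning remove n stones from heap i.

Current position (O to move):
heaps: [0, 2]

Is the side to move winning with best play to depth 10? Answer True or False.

ply 1, O at (0,2) | h1:-1=-1→(0,1); h1:-2=+1→(0,0)*
ply 2: (0,0) is terminal -1 (X); from (0,2) depth 10

O winning at [(0,2)]: True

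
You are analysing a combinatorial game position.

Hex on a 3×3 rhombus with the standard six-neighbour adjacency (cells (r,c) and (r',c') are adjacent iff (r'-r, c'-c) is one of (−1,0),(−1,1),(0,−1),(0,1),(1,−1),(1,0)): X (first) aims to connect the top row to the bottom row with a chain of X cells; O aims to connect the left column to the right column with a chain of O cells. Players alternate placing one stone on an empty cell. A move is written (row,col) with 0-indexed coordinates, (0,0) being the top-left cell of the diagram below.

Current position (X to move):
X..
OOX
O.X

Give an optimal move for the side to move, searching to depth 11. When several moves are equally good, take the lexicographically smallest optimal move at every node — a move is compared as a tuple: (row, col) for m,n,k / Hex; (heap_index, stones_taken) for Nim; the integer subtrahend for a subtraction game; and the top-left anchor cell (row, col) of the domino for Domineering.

X's best at [X../OOX/O.X]: (0,2)

p1 X@[X../OOX/O.X]: (0,1)[XX./OOX/O.X]-1 (0,2)[X.X/OOX/O.X]+1* (2,1)[X../OOX/OXX]-1
p2 O@[X.X/OOX/O.X] terminal -1; root [X../OOX/O.X] d11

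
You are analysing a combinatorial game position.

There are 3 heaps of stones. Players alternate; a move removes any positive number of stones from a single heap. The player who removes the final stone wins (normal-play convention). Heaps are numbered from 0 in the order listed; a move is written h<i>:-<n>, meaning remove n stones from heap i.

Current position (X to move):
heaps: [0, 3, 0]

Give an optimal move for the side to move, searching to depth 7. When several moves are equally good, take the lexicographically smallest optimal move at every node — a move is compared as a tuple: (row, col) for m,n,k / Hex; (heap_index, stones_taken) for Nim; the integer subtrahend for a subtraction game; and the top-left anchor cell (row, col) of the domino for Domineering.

X's best at [(0,3,0)]: h1:-3

ply 1, X at (0,3,0) | h1:-1=-1→(0,2,0); h1:-2=-1→(0,1,0); h1:-3=+1→(0,0,0)*
ply 2: (0,0,0) is terminal -1 (O); from (0,3,0) depth 7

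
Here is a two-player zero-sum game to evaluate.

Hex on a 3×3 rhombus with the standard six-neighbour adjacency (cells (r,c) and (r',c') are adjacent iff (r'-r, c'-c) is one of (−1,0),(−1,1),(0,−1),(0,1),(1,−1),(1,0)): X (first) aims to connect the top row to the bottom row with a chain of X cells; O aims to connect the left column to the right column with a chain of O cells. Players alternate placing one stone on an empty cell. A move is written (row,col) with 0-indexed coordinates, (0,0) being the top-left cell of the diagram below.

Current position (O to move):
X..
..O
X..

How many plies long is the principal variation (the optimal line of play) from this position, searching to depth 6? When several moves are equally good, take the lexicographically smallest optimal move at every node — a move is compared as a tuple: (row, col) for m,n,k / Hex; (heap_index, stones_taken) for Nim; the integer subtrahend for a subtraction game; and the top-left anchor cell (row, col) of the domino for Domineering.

PV length from [X../..O/X..]: 4 plies

ply 1, O at X../..O/X.. | (0,1)=-1→XO./..O/X..*; (0,2)=-1→X.O/..O/X..; (1,0)=-1→X../O.O/X..; (1,1)=-1→X../.OO/X..; (2,1)=-1→X../..O/XO.; (2,2)=-1→X../..O/X.O
ply 2, X at XO./..O/X.. | (0,2)=+1→XOX/..O/X..*; (1,0)=+1→XO./X.O/X..; (1,1)=+1→XO./.XO/X..; (2,1)=-1→XO./..O/XX.; (2,2)=-1→XO./..O/X.X
ply 3, O at XOX/..O/X.. | (1,0)=-1→XOX/O.O/X..*; (1,1)=-1→XOX/.OO/X..; (2,1)=-1→XOX/..O/XO.; (2,2)=-1→XOX/..O/X.O
ply 4, X at XOX/O.O/X.. | (1,1)=+1→XOX/OXO/X..*; (2,1)=-1→XOX/O.O/XX.; (2,2)=-1→XOX/O.O/X.X
ply 5: XOX/OXO/X.. is terminal -1 (O); from X../..O/X.. depth 6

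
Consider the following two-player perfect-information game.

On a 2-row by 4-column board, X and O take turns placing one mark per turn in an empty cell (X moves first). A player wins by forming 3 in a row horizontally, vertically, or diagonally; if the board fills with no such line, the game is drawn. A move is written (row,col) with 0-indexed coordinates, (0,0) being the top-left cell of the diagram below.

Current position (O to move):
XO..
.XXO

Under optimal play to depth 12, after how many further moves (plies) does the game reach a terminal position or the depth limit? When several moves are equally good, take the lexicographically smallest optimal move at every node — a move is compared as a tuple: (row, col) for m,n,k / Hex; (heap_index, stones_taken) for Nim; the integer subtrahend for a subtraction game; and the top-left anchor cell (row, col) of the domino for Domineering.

PV length from [XO../.XXO]: 3 plies

p1 O@[XO../.XXO]: (0,2)[XOO./.XXO]-1 (0,3)[XO.O/.XXO]-1 (1,0)[XO../OXXO]+0*
p2 X@[XO../OXXO]: (0,2)[XOX./OXXO]+0* (0,3)[XO.X/OXXO]+0
p3 O@[XOX./OXXO]: (0,3)[XOXO/OXXO]+0*
p4 X@[XOXO/OXXO] terminal +0; root [XO../.XXO] d12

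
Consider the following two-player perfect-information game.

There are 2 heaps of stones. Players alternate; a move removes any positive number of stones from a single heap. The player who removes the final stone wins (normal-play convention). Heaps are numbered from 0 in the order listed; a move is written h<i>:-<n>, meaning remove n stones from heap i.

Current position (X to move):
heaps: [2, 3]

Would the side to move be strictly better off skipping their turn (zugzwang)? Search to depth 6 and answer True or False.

zugzwang((2,3), X) = False

p1 X@[(2,3)]: h0:-1[(1,3)]-1 h0:-2[(0,3)]-1 h1:-1[(2,2)]+1* h1:-2[(2,1)]-1 h1:-3[(2,0)]-1
p2 O@[(2,2)]: h0:-1[(1,2)]-1* h0:-2[(0,2)]-1 h1:-1[(2,1)]-1 h1:-2[(2,0)]-1
p3 X@[(1,2)]: h0:-1[(0,2)]-1 h1:-1[(1,1)]+1* h1:-2[(1,0)]-1
p4 O@[(1,1)]: h0:-1[(0,1)]-1* h1:-1[(1,0)]-1
p5 X@[(0,1)]: h1:-1[(0,0)]+1*
p6 O@[(0,0)] terminal -1; root [(2,3)] d6
suppose X passes — search the same position with O to move:
pass> p1 O@[(2,3)]: h0:-1[(1,3)]-1 h0:-2[(0,3)]-1 h1:-1[(2,2)]+1* h1:-2[(2,1)]-1 h1:-3[(2,0)]-1
pass> p2 X@[(2,2)]: h0:-1[(1,2)]-1* h0:-2[(0,2)]-1 h1:-1[(2,1)]-1 h1:-2[(2,0)]-1
pass> p3 O@[(1,2)]: h0:-1[(0,2)]-1 h1:-1[(1,1)]+1* h1:-2[(1,0)]-1
pass> p4 X@[(1,1)]: h0:-1[(0,1)]-1* h1:-1[(1,0)]-1
pass> p5 O@[(0,1)]: h1:-1[(0,0)]+1*
pass> p6 X@[(0,0)] terminal -1; root [(2,3)] d6
for X: play +1, pass -1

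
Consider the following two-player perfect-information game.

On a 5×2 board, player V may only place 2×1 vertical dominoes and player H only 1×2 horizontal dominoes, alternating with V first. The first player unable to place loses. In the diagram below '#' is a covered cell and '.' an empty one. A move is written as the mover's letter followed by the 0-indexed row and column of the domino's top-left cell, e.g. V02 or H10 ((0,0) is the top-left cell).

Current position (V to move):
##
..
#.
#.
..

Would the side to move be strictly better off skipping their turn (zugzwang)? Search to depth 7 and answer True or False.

zugzwang(##/../#./#./.., V) = True

ply 1, V at ##/../#./#./.. | V11=-1→##/.#/##/#./..*; V21=-1→##/../##/##/..; V31=-1→##/../#./##/.#
ply 2, H at ##/.#/##/#./.. | H40=+1→##/.#/##/#./##*
ply 3: ##/.#/##/#./## is terminal -1 (V); from ##/../#./#./.. depth 7
pass branch (H moves first from the same position):
  | ply 1, H at ##/../#./#./.. | H10=-1→##/##/#./#./..*; H40=-1→##/../#./#./##
  | ply 2, V at ##/##/#./#./.. | V21=-1→##/##/##/##/..; V31=+1→##/##/#./##/.#*
  | ply 3: ##/##/#./##/.# is terminal -1 (H); from ##/../#./#./.. depth 7
V moving scores -1; V passing scores +1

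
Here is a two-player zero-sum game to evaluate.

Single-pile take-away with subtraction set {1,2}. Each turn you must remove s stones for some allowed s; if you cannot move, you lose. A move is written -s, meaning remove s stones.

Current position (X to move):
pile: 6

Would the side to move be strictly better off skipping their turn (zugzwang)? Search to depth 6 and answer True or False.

zugzwang(6, X) = True

[6] X move#1: -1:-1/5*, -2:-1/4
[5] O move#2: -1:-1/4, -2:+1/3*
[3] X move#3: -1:-1/2*, -2:-1/1
[2] O move#4: -1:-1/1, -2:+1/0*
[0] end (terminal -1, X#5); searched 6 to 6
suppose X passes — search the same position with O to move:
pass> [6] O move#1: -1:-1/5*, -2:-1/4
pass> [5] X move#2: -1:-1/4, -2:+1/3*
pass> [3] O move#3: -1:-1/2*, -2:-1/1
pass> [2] X move#4: -1:-1/1, -2:+1/0*
pass> [0] end (terminal -1, O#5); searched 6 to 6
for X: play -1, pass +1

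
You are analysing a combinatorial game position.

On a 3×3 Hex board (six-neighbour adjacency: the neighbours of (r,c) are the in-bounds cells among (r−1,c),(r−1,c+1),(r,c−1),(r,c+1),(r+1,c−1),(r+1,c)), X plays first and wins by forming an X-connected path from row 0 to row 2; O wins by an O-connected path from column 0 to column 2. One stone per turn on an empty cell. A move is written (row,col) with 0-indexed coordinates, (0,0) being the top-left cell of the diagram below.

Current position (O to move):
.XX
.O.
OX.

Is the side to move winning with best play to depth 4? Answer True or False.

[.XX/.O./OX.] O move#1: (0,0):-1/OXX/.O./OX., (1,0):-1/.XX/OO./OX., (1,2):+1/.XX/.OO/OX.*, (2,2):-1/.XX/.O./OXO
[.XX/.OO/OX.] end (terminal -1, X#2); searched .XX/.O./OX. to 4

O winning at [.XX/.O./OX.]: True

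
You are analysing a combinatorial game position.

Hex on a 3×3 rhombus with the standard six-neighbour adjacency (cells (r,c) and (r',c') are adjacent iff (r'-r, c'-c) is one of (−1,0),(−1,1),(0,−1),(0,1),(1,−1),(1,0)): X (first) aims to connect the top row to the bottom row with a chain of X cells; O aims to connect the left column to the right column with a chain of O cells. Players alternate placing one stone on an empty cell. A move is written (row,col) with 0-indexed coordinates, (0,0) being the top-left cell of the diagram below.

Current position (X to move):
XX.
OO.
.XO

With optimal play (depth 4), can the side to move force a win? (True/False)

[XX./OO./.XO] X move#1: (0,2):-1/XXX/OO./.XO*, (1,2):-1/XX./OOX/.XO, (2,0):-1/XX./OO./XXO
[XXX/OO./.XO] O move#2: (1,2):+1/XXX/OOO/.XO*, (2,0):-1/XXX/OO./OXO
[XXX/OOO/.XO] end (terminal -1, X#3); searched XX./OO./.XO to 4

X winning at [XX./OO./.XO]: False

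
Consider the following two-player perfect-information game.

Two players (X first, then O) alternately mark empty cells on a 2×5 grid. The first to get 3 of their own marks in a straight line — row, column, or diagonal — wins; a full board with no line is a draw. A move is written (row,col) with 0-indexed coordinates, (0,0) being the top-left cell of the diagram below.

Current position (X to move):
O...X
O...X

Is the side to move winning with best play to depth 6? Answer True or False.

p1 X@[O...X/O...X]: (0,1)[OX..X/O...X]+0* (0,2)[O.X.X/O...X]+0 (0,3)[O..XX/O...X]+0 (1,1)[O...X/OX..X]+0 (1,2)[O...X/O.X.X]+0 (1,3)[O...X/O..XX]+0
p2 O@[OX..X/O...X]: (0,2)[OXO.X/O...X]+0* (0,3)[OX.OX/O...X]+0 (1,1)[OX..X/OO..X]+0 (1,2)[OX..X/O.O.X]+0 (1,3)[OX..X/O..OX]+0
p3 X@[OXO.X/O...X]: (0,3)[OXOXX/O...X]+0* (1,1)[OXO.X/OX..X]+0 (1,2)[OXO.X/O.X.X]+0 (1,3)[OXO.X/O..XX]+0
p4 O@[OXOXX/O...X]: (1,1)[OXOXX/OO..X]+0* (1,2)[OXOXX/O.O.X]+0 (1,3)[OXOXX/O..OX]+0
p5 X@[OXOXX/OO..X]: (1,2)[OXOXX/OOX.X]+0* (1,3)[OXOXX/OO.XX]-1
p6 O@[OXOXX/OOX.X]: (1,3)[OXOXX/OOXOX]+0*
p7 X@[OXOXX/OOXOX] terminal +0; root [O...X/O...X] d6

X winning at [O...X/O...X]: False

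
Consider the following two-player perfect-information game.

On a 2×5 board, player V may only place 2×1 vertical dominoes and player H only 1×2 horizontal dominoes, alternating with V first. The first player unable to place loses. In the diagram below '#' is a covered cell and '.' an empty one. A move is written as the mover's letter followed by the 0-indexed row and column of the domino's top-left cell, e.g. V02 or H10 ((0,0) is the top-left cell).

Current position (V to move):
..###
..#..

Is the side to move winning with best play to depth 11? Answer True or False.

V winning at [..###/..#..]: True

[..###/..#..] V move#1: V00:+1/#.###/#.#..*, V01:+1/.####/.##..
[#.###/#.#..] H move#2: H13:-1/#.###/#.###*
[#.###/#.###] V move#3: V01:+1/#####/#####*
[#####/#####] end (terminal -1, H#4); searched ..###/..#.. to 11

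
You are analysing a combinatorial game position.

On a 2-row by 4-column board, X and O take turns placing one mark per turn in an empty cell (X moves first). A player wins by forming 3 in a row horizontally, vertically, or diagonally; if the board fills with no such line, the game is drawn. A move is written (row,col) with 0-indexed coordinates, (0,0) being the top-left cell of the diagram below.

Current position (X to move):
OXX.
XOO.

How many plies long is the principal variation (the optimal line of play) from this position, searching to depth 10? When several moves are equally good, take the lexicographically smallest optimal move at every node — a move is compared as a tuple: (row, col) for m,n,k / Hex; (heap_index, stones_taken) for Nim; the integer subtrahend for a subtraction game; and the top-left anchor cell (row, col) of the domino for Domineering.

ply 1, X at OXX./XOO. | (0,3)=+1→OXXX/XOO.*; (1,3)=+0→OXX./XOOX
ply 2: OXXX/XOO. is terminal -1 (O); from OXX./XOO. depth 10

PV length from [OXX./XOO.]: 1 ply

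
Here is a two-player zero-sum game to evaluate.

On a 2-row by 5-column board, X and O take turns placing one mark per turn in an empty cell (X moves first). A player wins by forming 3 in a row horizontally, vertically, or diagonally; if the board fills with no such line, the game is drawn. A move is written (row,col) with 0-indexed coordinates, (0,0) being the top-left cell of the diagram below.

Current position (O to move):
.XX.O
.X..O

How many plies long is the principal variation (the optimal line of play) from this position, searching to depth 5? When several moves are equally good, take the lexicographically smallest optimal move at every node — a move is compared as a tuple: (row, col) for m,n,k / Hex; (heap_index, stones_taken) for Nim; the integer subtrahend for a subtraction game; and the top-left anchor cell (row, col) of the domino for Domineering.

PV length from [.XX.O/.X..O]: 2 plies

[.XX.O/.X..O] O move#1: (0,0):-1/OXX.O/.X..O*, (0,3):-1/.XXOO/.X..O, (1,0):-1/.XX.O/OX..O, (1,2):-1/.XX.O/.XO.O, (1,3):-1/.XX.O/.X.OO
[OXX.O/.X..O] X move#2: (0,3):+1/OXXXO/.X..O*, (1,0):+1/OXX.O/XX..O, (1,2):+1/OXX.O/.XX.O, (1,3):+1/OXX.O/.X.XO
[OXXXO/.X..O] end (terminal -1, O#3); searched .XX.O/.X..O to 5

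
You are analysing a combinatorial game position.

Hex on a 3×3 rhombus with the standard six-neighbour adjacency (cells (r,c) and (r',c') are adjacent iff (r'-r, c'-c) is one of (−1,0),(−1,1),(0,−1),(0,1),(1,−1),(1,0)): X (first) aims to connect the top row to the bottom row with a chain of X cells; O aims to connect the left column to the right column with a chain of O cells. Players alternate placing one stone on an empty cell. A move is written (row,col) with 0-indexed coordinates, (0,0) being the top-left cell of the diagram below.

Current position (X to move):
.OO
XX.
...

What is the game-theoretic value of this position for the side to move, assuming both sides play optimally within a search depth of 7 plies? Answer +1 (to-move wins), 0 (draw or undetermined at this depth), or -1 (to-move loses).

value(.OO/XX./..., X) = +1

[.OO/XX./...] X move#1: (0,0):+1/XOO/XX./...*, (1,2):-1/.OO/XXX/..., (2,0):-1/.OO/XX./X.., (2,1):-1/.OO/XX./.X., (2,2):-1/.OO/XX./..X
[XOO/XX./...] O move#2: (1,2):-1/XOO/XXO/...*, (2,0):-1/XOO/XX./O.., (2,1):-1/XOO/XX./.O., (2,2):-1/XOO/XX./..O
[XOO/XXO/...] X move#3: (2,0):+1/XOO/XXO/X..*, (2,1):+1/XOO/XXO/.X., (2,2):+1/XOO/XXO/..X
[XOO/XXO/X..] end (terminal -1, O#4); searched .OO/XX./... to 7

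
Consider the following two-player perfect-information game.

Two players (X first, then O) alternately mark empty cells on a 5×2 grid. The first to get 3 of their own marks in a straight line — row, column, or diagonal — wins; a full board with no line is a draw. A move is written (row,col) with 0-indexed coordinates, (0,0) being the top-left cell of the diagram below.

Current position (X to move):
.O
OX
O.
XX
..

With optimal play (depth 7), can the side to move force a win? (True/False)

ply 1, X at .O/OX/O./XX/.. | (0,0)=+0→XO/OX/O./XX/..; (2,1)=+1→.O/OX/OX/XX/..*; (4,0)=-1→.O/OX/O./XX/X.; (4,1)=-1→.O/OX/O./XX/.X
ply 2: .O/OX/OX/XX/.. is terminal -1 (O); from .O/OX/O./XX/.. depth 7

X winning at [.O/OX/O./XX/..]: True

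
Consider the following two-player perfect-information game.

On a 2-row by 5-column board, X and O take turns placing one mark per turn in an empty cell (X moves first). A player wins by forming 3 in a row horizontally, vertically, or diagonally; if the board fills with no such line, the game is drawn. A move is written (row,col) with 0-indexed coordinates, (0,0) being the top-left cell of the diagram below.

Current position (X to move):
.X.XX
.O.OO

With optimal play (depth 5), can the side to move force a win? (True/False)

X winning at [.X.XX/.O.OO]: True

p1 X@[.X.XX/.O.OO]: (0,0)[XX.XX/.O.OO]-1 (0,2)[.XXXX/.O.OO]+1* (1,0)[.X.XX/XO.OO]-1 (1,2)[.X.XX/.OXOO]+0
p2 O@[.XXXX/.O.OO] terminal -1; root [.X.XX/.O.OO] d5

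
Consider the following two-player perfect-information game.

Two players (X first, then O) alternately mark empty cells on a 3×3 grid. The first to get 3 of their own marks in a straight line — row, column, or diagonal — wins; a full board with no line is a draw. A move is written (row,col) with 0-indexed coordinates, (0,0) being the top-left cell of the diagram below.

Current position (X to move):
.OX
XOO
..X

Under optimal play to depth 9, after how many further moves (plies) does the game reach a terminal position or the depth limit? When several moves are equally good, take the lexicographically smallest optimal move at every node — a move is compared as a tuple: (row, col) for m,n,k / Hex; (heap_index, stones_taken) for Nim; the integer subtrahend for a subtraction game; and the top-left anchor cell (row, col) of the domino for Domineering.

p1 X@[.OX/XOO/..X]: (0,0)[XOX/XOO/..X]-1 (2,0)[.OX/XOO/X.X]-1 (2,1)[.OX/XOO/.XX]+0*
p2 O@[.OX/XOO/.XX]: (0,0)[OOX/XOO/.XX]-1 (2,0)[.OX/XOO/OXX]+0*
p3 X@[.OX/XOO/OXX]: (0,0)[XOX/XOO/OXX]+0*
p4 O@[XOX/XOO/OXX] terminal +0; root [.OX/XOO/..X] d9

PV length from [.OX/XOO/..X]: 3 plies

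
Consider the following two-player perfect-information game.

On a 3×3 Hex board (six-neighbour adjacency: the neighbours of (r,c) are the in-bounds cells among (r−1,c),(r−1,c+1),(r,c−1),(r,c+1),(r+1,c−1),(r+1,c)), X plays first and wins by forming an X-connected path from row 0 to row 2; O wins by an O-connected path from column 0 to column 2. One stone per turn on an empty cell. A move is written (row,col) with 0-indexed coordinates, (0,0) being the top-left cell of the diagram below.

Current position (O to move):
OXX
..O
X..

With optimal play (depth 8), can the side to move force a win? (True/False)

O winning at [OXX/..O/X..]: False

[OXX/..O/X..] O move#1: (1,0):-1/OXX/O.O/X..*, (1,1):-1/OXX/.OO/X.., (2,1):-1/OXX/..O/XO., (2,2):-1/OXX/..O/X.O
[OXX/O.O/X..] X move#2: (1,1):+1/OXX/OXO/X..*, (2,1):-1/OXX/O.O/XX., (2,2):-1/OXX/O.O/X.X
[OXX/OXO/X..] end (terminal -1, O#3); searched OXX/..O/X.. to 8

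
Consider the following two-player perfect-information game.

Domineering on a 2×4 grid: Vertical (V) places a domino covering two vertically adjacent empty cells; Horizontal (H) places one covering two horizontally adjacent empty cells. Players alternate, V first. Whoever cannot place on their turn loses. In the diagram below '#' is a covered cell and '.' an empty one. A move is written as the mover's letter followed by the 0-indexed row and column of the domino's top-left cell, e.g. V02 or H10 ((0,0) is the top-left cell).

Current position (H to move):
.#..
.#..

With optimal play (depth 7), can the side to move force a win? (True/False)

H winning at [.#../.#..]: True

[.#../.#..] H move#1: H02:+1/.###/.#..*, H12:+1/.#../.###
[.###/.#..] V move#2: V00:-1/####/##..*
[####/##..] H move#3: H12:+1/####/####*
[####/####] end (terminal -1, V#4); searched .#../.#.. to 7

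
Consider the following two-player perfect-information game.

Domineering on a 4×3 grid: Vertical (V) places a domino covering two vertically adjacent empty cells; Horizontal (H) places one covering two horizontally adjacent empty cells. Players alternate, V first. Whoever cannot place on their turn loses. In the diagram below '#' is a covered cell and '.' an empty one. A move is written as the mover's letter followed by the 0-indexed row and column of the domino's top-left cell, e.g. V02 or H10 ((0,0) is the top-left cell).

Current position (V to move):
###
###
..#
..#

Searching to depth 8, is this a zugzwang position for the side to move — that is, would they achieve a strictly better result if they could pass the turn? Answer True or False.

ply 1, V at ###/###/..#/..# | V20=+1→###/###/#.#/#.#*; V21=+1→###/###/.##/.##
ply 2: ###/###/#.#/#.# is terminal -1 (H); from ###/###/..#/..# depth 8
if V skipped the turn, H would face:
~ ply 1, H at ###/###/..#/..# | H20=+1→###/###/###/..#*; H30=+1→###/###/..#/###
~ ply 2: ###/###/###/..# is terminal -1 (V); from ###/###/..#/..# depth 8
compare (V): move=+1 vs pass=-1

zugzwang(###/###/..#/..#, V) = False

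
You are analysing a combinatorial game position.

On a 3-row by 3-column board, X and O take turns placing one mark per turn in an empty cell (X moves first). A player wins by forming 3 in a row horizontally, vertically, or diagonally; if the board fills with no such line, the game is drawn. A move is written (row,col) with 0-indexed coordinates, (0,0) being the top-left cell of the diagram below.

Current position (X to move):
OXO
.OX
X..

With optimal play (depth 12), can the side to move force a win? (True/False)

ply 1, X at OXO/.OX/X.. | (1,0)=-1→OXO/XOX/X..; (2,1)=-1→OXO/.OX/XX.; (2,2)=+0→OXO/.OX/X.X*
ply 2, O at OXO/.OX/X.X | (1,0)=-1→OXO/OOX/X.X; (2,1)=+0→OXO/.OX/XOX*
ply 3, X at OXO/.OX/XOX | (1,0)=+0→OXO/XOX/XOX*
ply 4: OXO/XOX/XOX is terminal +0 (O); from OXO/.OX/X.. depth 12

X winning at [OXO/.OX/X..]: False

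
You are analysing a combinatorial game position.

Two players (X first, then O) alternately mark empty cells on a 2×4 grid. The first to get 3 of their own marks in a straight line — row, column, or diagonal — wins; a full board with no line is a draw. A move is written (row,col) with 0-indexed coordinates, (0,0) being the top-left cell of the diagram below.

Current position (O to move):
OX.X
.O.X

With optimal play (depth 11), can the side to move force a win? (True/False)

O winning at [OX.X/.O.X]: False

ply 1, O at OX.X/.O.X | (0,2)=+0→OXOX/.O.X*; (1,0)=-1→OX.X/OO.X; (1,2)=-1→OX.X/.OOX
ply 2, X at OXOX/.O.X | (1,0)=+0→OXOX/XO.X*; (1,2)=+0→OXOX/.OXX
ply 3, O at OXOX/XO.X | (1,2)=+0→OXOX/XOOX*
ply 4: OXOX/XOOX is terminal +0 (X); from OX.X/.O.X depth 11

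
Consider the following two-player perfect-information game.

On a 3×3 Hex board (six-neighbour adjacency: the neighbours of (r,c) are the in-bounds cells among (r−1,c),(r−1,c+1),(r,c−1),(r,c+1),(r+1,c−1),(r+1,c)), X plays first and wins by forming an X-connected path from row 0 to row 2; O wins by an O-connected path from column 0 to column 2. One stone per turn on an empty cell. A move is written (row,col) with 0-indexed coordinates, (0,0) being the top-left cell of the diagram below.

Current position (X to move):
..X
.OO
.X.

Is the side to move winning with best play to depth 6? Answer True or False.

[..X/.OO/.X.] X move#1: (0,0):-1/X.X/.OO/.X.*, (0,1):-1/.XX/.OO/.X., (1,0):-1/..X/XOO/.X., (2,0):-1/..X/.OO/XX., (2,2):-1/..X/.OO/.XX
[X.X/.OO/.X.] O move#2: (0,1):+1/XOX/.OO/.X.*, (1,0):+1/X.X/OOO/.X., (2,0):+1/X.X/.OO/OX., (2,2):+1/X.X/.OO/.XO
[XOX/.OO/.X.] X move#3: (1,0):-1/XOX/XOO/.X.*, (2,0):-1/XOX/.OO/XX., (2,2):-1/XOX/.OO/.XX
[XOX/XOO/.X.] O move#4: (2,0):+1/XOX/XOO/OX.*, (2,2):-1/XOX/XOO/.XO
[XOX/XOO/OX.] end (terminal -1, X#5); searched ..X/.OO/.X. to 6

X winning at [..X/.OO/.X.]: False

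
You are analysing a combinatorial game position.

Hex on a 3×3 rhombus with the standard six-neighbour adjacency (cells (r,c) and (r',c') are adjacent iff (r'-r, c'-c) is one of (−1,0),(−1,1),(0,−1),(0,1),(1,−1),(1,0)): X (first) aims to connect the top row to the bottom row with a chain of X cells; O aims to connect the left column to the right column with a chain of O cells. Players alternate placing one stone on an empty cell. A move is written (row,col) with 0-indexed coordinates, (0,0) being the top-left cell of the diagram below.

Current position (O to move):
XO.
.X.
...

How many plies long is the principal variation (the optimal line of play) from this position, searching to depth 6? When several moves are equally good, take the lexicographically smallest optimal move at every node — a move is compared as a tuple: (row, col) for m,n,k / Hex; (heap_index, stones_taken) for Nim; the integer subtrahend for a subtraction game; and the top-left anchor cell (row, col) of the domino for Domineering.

PV length from [XO./.X./...]: 4 plies

p1 O@[XO./.X./...]: (0,2)[XOO/.X./...]-1* (1,0)[XO./OX./...]-1 (1,2)[XO./.XO/...]-1 (2,0)[XO./.X./O..]-1 (2,1)[XO./.X./.O.]-1 (2,2)[XO./.X./..O]-1
p2 X@[XOO/.X./...]: (1,0)[XOO/XX./...]+1* (1,2)[XOO/.XX/...]-1 (2,0)[XOO/.X./X..]-1 (2,1)[XOO/.X./.X.]-1 (2,2)[XOO/.X./..X]-1
p3 O@[XOO/XX./...]: (1,2)[XOO/XXO/...]-1* (2,0)[XOO/XX./O..]-1 (2,1)[XOO/XX./.O.]-1 (2,2)[XOO/XX./..O]-1
p4 X@[XOO/XXO/...]: (2,0)[XOO/XXO/X..]+1* (2,1)[XOO/XXO/.X.]+1 (2,2)[XOO/XXO/..X]+1
p5 O@[XOO/XXO/X..] terminal -1; root [XO./.X./...] d6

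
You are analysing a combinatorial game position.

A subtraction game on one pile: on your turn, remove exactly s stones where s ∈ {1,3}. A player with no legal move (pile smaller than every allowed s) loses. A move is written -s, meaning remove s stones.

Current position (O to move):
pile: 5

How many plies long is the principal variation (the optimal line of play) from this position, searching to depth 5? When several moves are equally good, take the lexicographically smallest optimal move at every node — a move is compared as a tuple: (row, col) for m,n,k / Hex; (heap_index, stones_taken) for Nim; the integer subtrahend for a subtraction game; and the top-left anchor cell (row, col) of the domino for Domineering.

[5] O move#1: -1:+1/4*, -3:+1/2
[4] X move#2: -1:-1/3*, -3:-1/1
[3] O move#3: -1:+1/2*, -3:+1/0
[2] X move#4: -1:-1/1*
[1] O move#5: -1:+1/0*
[0] end (terminal -1, X#6); searched 5 to 5

PV length from [5]: 5 plies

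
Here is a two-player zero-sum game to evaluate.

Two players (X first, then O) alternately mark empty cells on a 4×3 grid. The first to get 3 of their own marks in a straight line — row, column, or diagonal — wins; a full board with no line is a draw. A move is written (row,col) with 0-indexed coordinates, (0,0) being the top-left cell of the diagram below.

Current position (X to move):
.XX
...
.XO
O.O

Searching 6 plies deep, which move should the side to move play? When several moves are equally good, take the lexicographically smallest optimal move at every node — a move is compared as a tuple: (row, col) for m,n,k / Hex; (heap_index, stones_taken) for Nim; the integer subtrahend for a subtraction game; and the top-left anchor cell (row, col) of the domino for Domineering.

X's best at [.XX/.../.XO/O.O]: (0,0)

[.XX/.../.XO/O.O] X move#1: (0,0):+1/XXX/.../.XO/O.O*, (1,0):-1/.XX/X../.XO/O.O, (1,1):+1/.XX/.X./.XO/O.O, (1,2):-1/.XX/..X/.XO/O.O, (2,0):-1/.XX/.../XXO/O.O, (3,1):-1/.XX/.../.XO/OXO
[XXX/.../.XO/O.O] end (terminal -1, O#2); searched .XX/.../.XO/O.O to 6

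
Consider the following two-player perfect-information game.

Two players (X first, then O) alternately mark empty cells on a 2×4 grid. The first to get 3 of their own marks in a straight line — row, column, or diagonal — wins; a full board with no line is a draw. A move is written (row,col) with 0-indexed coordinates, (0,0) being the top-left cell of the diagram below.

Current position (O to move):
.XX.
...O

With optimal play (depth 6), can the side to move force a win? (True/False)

p1 O@[.XX./...O]: (0,0)[OXX./...O]-1* (0,3)[.XXO/...O]-1 (1,0)[.XX./O..O]-1 (1,1)[.XX./.O.O]-1 (1,2)[.XX./..OO]-1
p2 X@[OXX./...O]: (0,3)[OXXX/...O]+1* (1,0)[OXX./X..O]+0 (1,1)[OXX./.X.O]+0 (1,2)[OXX./..XO]+0
p3 O@[OXXX/...O] terminal -1; root [.XX./...O] d6

O winning at [.XX./...O]: False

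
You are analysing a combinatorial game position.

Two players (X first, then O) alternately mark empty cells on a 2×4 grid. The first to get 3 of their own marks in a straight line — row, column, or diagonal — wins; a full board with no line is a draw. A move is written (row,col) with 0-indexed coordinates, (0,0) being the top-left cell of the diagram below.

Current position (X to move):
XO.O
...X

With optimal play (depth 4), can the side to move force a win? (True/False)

X winning at [XO.O/...X]: False

p1 X@[XO.O/...X]: (0,2)[XOXO/...X]+0* (1,0)[XO.O/X..X]-1 (1,1)[XO.O/.X.X]-1 (1,2)[XO.O/..XX]-1
p2 O@[XOXO/...X]: (1,0)[XOXO/O..X]+0* (1,1)[XOXO/.O.X]+0 (1,2)[XOXO/..OX]+0
p3 X@[XOXO/O..X]: (1,1)[XOXO/OX.X]+0* (1,2)[XOXO/O.XX]+0
p4 O@[XOXO/OX.X]: (1,2)[XOXO/OXOX]+0*
p5 X@[XOXO/OXOX] terminal +0; root [XO.O/...X] d4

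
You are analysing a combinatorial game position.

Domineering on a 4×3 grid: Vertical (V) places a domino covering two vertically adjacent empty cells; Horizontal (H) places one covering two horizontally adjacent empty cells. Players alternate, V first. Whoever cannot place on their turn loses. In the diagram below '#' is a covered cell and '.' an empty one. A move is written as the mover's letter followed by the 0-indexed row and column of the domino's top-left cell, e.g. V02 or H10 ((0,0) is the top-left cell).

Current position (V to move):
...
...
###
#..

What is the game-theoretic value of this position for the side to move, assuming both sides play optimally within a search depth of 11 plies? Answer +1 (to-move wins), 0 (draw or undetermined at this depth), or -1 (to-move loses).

p1 V@[.../.../###/#..]: V00[#../#../###/#..]-1 V01[.#./.#./###/#..]+1* V02[..#/..#/###/#..]-1
p2 H@[.#./.#./###/#..]: H31[.#./.#./###/###]-1*
p3 V@[.#./.#./###/###]: V00[##./##./###/###]+1* V02[.##/.##/###/###]+1
p4 H@[##./##./###/###] terminal -1; root [.../.../###/#..] d11

value(.../.../###/#.., V) = +1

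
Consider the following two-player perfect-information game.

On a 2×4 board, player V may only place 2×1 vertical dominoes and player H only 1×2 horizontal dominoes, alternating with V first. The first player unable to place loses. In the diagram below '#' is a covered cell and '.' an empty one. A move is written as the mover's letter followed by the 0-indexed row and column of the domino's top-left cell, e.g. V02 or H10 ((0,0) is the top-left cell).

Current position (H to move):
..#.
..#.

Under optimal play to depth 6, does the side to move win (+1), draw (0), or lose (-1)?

value(..#./..#., H) = +1

[..#./..#.] H move#1: H00:+1/###./..#.*, H10:+1/..#./###.
[###./..#.] V move#2: V03:-1/####/..##*
[####/..##] H move#3: H10:+1/####/####*
[####/####] end (terminal -1, V#4); searched ..#./..#. to 6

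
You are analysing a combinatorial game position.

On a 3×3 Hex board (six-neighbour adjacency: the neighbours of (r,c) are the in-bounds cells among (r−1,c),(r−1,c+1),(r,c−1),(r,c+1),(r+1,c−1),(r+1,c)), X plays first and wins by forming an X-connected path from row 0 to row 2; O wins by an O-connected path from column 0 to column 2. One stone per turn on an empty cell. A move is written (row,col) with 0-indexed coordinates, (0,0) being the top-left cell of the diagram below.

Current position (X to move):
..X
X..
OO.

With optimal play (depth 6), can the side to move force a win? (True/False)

X winning at [..X/X../OO.]: False

ply 1, X at ..X/X../OO. | (0,0)=-1→X.X/X../OO.*; (0,1)=-1→.XX/X../OO.; (1,1)=-1→..X/XX./OO.; (1,2)=-1→..X/X.X/OO.; (2,2)=-1→..X/X../OOX
ply 2, O at X.X/X../OO. | (0,1)=+1→XOX/X../OO.*; (1,1)=+1→X.X/XO./OO.; (1,2)=+1→X.X/X.O/OO.; (2,2)=+1→X.X/X../OOO
ply 3, X at XOX/X../OO. | (1,1)=-1→XOX/XX./OO.*; (1,2)=-1→XOX/X.X/OO.; (2,2)=-1→XOX/X../OOX
ply 4, O at XOX/XX./OO. | (1,2)=+1→XOX/XXO/OO.*; (2,2)=+1→XOX/XX./OOO
ply 5: XOX/XXO/OO. is terminal -1 (X); from ..X/X../OO. depth 6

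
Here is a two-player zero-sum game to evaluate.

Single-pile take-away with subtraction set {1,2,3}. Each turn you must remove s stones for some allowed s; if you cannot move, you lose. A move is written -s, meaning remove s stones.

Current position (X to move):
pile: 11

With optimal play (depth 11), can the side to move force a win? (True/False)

p1 X@[11]: -1[10]-1 -2[9]-1 -3[8]+1*
p2 O@[8]: -1[7]-1* -2[6]-1 -3[5]-1
p3 X@[7]: -1[6]-1 -2[5]-1 -3[4]+1*
p4 O@[4]: -1[3]-1* -2[2]-1 -3[1]-1
p5 X@[3]: -1[2]-1 -2[1]-1 -3[0]+1*
p6 O@[0] terminal -1; root [11] d11

X winning at [11]: True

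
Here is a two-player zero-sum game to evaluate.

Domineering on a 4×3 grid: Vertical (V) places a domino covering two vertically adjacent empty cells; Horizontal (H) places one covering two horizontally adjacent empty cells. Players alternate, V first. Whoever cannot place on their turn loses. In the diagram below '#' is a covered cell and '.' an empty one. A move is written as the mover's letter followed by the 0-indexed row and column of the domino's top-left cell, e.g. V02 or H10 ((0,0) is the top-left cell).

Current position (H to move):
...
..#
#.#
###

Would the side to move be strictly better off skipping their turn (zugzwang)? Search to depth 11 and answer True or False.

zugzwang(.../..#/#.#/###, H) = False

ply 1, H at .../..#/#.#/### | H00=-1→##./..#/#.#/###; H01=-1→.##/..#/#.#/###; H10=+1→.../###/#.#/###*
ply 2: .../###/#.#/### is terminal -1 (V); from .../..#/#.#/### depth 11
if H skipped the turn, V would face:
~ ply 1, V at .../..#/#.#/### | V00=+1→#../#.#/#.#/###*; V01=+1→.#./.##/#.#/###; V11=-1→.../.##/###/###
~ ply 2, H at #../#.#/#.#/### | H01=-1→###/#.#/#.#/###*
~ ply 3, V at ###/#.#/#.#/### | V11=+1→###/###/###/###*
~ ply 4: ###/###/###/### is terminal -1 (H); from .../..#/#.#/### depth 11
compare (H): move=+1 vs pass=-1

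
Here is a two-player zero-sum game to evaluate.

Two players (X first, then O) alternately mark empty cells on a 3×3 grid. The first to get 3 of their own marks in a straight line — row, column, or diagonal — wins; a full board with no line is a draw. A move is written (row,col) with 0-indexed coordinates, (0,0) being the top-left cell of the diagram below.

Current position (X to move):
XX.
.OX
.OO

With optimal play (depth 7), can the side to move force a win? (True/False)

X winning at [XX./.OX/.OO]: True

p1 X@[XX./.OX/.OO]: (0,2)[XXX/.OX/.OO]+1* (1,0)[XX./XOX/.OO]-1 (2,0)[XX./.OX/XOO]+1
p2 O@[XXX/.OX/.OO] terminal -1; root [XX./.OX/.OO] d7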